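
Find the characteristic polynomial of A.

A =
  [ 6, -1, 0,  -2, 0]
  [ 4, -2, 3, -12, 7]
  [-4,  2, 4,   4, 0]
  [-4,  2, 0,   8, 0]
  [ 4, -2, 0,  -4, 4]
x^5 - 20*x^4 + 160*x^3 - 640*x^2 + 1280*x - 1024

Expanding det(x·I − A) (e.g. by cofactor expansion or by noting that A is similar to its Jordan form J, which has the same characteristic polynomial as A) gives
  χ_A(x) = x^5 - 20*x^4 + 160*x^3 - 640*x^2 + 1280*x - 1024
which factors as (x - 4)^5. The eigenvalues (with algebraic multiplicities) are λ = 4 with multiplicity 5.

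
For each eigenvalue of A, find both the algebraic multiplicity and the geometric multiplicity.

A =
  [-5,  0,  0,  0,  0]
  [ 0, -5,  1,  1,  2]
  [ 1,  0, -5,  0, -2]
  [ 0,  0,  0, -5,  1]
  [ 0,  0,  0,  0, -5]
λ = -5: alg = 5, geom = 2

Step 1 — factor the characteristic polynomial to read off the algebraic multiplicities:
  χ_A(x) = (x + 5)^5

Step 2 — compute geometric multiplicities via the rank-nullity identity g(λ) = n − rank(A − λI):
  rank(A − (-5)·I) = 3, so dim ker(A − (-5)·I) = n − 3 = 2

Summary:
  λ = -5: algebraic multiplicity = 5, geometric multiplicity = 2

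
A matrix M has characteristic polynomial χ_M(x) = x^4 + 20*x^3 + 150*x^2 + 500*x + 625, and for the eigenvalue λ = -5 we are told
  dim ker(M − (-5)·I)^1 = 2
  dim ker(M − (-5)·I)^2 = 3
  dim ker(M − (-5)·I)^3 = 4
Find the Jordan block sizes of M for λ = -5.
Block sizes for λ = -5: [3, 1]

From the dimensions of kernels of powers, the number of Jordan blocks of size at least j is d_j − d_{j−1} where d_j = dim ker(N^j) (with d_0 = 0). Computing the differences gives [2, 1, 1].
The number of blocks of size exactly k is (#blocks of size ≥ k) − (#blocks of size ≥ k + 1), so the partition is: 1 block(s) of size 1, 1 block(s) of size 3.
In nonincreasing order the block sizes are [3, 1].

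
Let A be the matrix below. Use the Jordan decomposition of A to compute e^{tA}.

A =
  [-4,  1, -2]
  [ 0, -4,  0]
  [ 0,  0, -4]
e^{tA} =
  [exp(-4*t), t*exp(-4*t), -2*t*exp(-4*t)]
  [0, exp(-4*t), 0]
  [0, 0, exp(-4*t)]

Strategy: write A = P · J · P⁻¹ where J is a Jordan canonical form, so e^{tA} = P · e^{tJ} · P⁻¹, and e^{tJ} can be computed block-by-block.

A has Jordan form
J =
  [-4,  1,  0]
  [ 0, -4,  0]
  [ 0,  0, -4]
(up to reordering of blocks).

Per-block formulas:
  For a 2×2 Jordan block J_2(-4): exp(t · J_2(-4)) = e^(-4t)·(I + t·N), where N is the 2×2 nilpotent shift.
  For a 1×1 block at λ = -4: exp(t · [-4]) = [e^(-4t)].

After assembling e^{tJ} and conjugating by P, we get:

e^{tA} =
  [exp(-4*t), t*exp(-4*t), -2*t*exp(-4*t)]
  [0, exp(-4*t), 0]
  [0, 0, exp(-4*t)]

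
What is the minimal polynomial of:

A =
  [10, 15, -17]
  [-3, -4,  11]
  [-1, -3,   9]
x^3 - 15*x^2 + 75*x - 125

The characteristic polynomial is χ_A(x) = (x - 5)^3, so the eigenvalues are known. The minimal polynomial is
  m_A(x) = Π_λ (x − λ)^{k_λ}
where k_λ is the size of the *largest* Jordan block for λ (equivalently, the smallest k with (A − λI)^k v = 0 for every generalised eigenvector v of λ).

  λ = 5: largest Jordan block has size 3, contributing (x − 5)^3

So m_A(x) = (x - 5)^3 = x^3 - 15*x^2 + 75*x - 125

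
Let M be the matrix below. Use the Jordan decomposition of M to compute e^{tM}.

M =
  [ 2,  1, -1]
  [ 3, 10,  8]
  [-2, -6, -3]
e^{tM} =
  [3*t^2*exp(3*t) - t*exp(3*t) + exp(3*t), 6*t^2*exp(3*t) + t*exp(3*t), 15*t^2*exp(3*t)/2 - t*exp(3*t)]
  [t^2*exp(3*t) + 3*t*exp(3*t), 2*t^2*exp(3*t) + 7*t*exp(3*t) + exp(3*t), 5*t^2*exp(3*t)/2 + 8*t*exp(3*t)]
  [-2*t^2*exp(3*t) - 2*t*exp(3*t), -4*t^2*exp(3*t) - 6*t*exp(3*t), -5*t^2*exp(3*t) - 6*t*exp(3*t) + exp(3*t)]

Strategy: write M = P · J · P⁻¹ where J is a Jordan canonical form, so e^{tM} = P · e^{tJ} · P⁻¹, and e^{tJ} can be computed block-by-block.

M has Jordan form
J =
  [3, 1, 0]
  [0, 3, 1]
  [0, 0, 3]
(up to reordering of blocks).

Per-block formulas:
  For a 3×3 Jordan block J_3(3): exp(t · J_3(3)) = e^(3t)·(I + t·N + (t^2/2)·N^2), where N is the 3×3 nilpotent shift.

After assembling e^{tJ} and conjugating by P, we get:

e^{tM} =
  [3*t^2*exp(3*t) - t*exp(3*t) + exp(3*t), 6*t^2*exp(3*t) + t*exp(3*t), 15*t^2*exp(3*t)/2 - t*exp(3*t)]
  [t^2*exp(3*t) + 3*t*exp(3*t), 2*t^2*exp(3*t) + 7*t*exp(3*t) + exp(3*t), 5*t^2*exp(3*t)/2 + 8*t*exp(3*t)]
  [-2*t^2*exp(3*t) - 2*t*exp(3*t), -4*t^2*exp(3*t) - 6*t*exp(3*t), -5*t^2*exp(3*t) - 6*t*exp(3*t) + exp(3*t)]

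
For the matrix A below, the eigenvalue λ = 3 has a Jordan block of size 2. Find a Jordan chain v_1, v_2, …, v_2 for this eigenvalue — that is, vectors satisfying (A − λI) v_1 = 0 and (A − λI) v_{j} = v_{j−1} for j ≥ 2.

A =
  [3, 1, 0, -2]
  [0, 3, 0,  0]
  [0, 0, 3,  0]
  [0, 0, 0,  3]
A Jordan chain for λ = 3 of length 2:
v_1 = (1, 0, 0, 0)ᵀ
v_2 = (0, 1, 0, 0)ᵀ

Let N = A − (3)·I. We want v_2 with N^2 v_2 = 0 but N^1 v_2 ≠ 0; then v_{j-1} := N · v_j for j = 2, …, 2.

Pick v_2 = (0, 1, 0, 0)ᵀ.
Then v_1 = N · v_2 = (1, 0, 0, 0)ᵀ.

Sanity check: (A − (3)·I) v_1 = (0, 0, 0, 0)ᵀ = 0. ✓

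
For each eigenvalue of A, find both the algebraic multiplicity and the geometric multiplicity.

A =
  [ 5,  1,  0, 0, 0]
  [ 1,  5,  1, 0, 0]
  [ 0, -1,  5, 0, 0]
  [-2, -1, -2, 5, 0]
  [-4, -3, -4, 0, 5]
λ = 5: alg = 5, geom = 3

Step 1 — factor the characteristic polynomial to read off the algebraic multiplicities:
  χ_A(x) = (x - 5)^5

Step 2 — compute geometric multiplicities via the rank-nullity identity g(λ) = n − rank(A − λI):
  rank(A − (5)·I) = 2, so dim ker(A − (5)·I) = n − 2 = 3

Summary:
  λ = 5: algebraic multiplicity = 5, geometric multiplicity = 3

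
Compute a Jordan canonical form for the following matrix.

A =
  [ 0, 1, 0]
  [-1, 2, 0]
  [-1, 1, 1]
J_2(1) ⊕ J_1(1)

The characteristic polynomial is
  det(x·I − A) = x^3 - 3*x^2 + 3*x - 1 = (x - 1)^3

Eigenvalues and multiplicities (the geometric multiplicity of λ is n − rank(A − λI), which equals the number of Jordan blocks for λ):
  λ = 1: algebraic multiplicity = 3, geometric multiplicity = 2

Determining the block sizes for each eigenvalue:
  λ = 1: 2 blocks summing to 3 forces exactly one block of size 2 and the rest size 1 → block sizes [2, 1]

Assembling the blocks gives a Jordan form
J =
  [1, 1, 0]
  [0, 1, 0]
  [0, 0, 1]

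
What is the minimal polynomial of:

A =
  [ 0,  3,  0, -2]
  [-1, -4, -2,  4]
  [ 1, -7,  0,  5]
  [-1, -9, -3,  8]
x^2 - 2*x + 1

The characteristic polynomial is χ_A(x) = (x - 1)^4, so the eigenvalues are known. The minimal polynomial is
  m_A(x) = Π_λ (x − λ)^{k_λ}
where k_λ is the size of the *largest* Jordan block for λ (equivalently, the smallest k with (A − λI)^k v = 0 for every generalised eigenvector v of λ).

  λ = 1: largest Jordan block has size 2, contributing (x − 1)^2

So m_A(x) = (x - 1)^2 = x^2 - 2*x + 1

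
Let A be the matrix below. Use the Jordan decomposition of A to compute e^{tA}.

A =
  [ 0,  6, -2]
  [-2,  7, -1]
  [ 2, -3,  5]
e^{tA} =
  [-4*t*exp(4*t) + exp(4*t), 6*t*exp(4*t), -2*t*exp(4*t)]
  [-2*t*exp(4*t), 3*t*exp(4*t) + exp(4*t), -t*exp(4*t)]
  [2*t*exp(4*t), -3*t*exp(4*t), t*exp(4*t) + exp(4*t)]

Strategy: write A = P · J · P⁻¹ where J is a Jordan canonical form, so e^{tA} = P · e^{tJ} · P⁻¹, and e^{tJ} can be computed block-by-block.

A has Jordan form
J =
  [4, 1, 0]
  [0, 4, 0]
  [0, 0, 4]
(up to reordering of blocks).

Per-block formulas:
  For a 1×1 block at λ = 4: exp(t · [4]) = [e^(4t)].
  For a 2×2 Jordan block J_2(4): exp(t · J_2(4)) = e^(4t)·(I + t·N), where N is the 2×2 nilpotent shift.

After assembling e^{tJ} and conjugating by P, we get:

e^{tA} =
  [-4*t*exp(4*t) + exp(4*t), 6*t*exp(4*t), -2*t*exp(4*t)]
  [-2*t*exp(4*t), 3*t*exp(4*t) + exp(4*t), -t*exp(4*t)]
  [2*t*exp(4*t), -3*t*exp(4*t), t*exp(4*t) + exp(4*t)]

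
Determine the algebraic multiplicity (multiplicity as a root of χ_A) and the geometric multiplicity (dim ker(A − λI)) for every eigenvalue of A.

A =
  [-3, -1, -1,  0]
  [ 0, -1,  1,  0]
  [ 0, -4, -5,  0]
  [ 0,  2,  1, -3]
λ = -3: alg = 4, geom = 2

Step 1 — factor the characteristic polynomial to read off the algebraic multiplicities:
  χ_A(x) = (x + 3)^4

Step 2 — compute geometric multiplicities via the rank-nullity identity g(λ) = n − rank(A − λI):
  rank(A − (-3)·I) = 2, so dim ker(A − (-3)·I) = n − 2 = 2

Summary:
  λ = -3: algebraic multiplicity = 4, geometric multiplicity = 2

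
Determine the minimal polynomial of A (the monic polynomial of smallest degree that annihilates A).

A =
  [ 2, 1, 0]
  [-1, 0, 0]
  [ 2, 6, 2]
x^3 - 4*x^2 + 5*x - 2

The characteristic polynomial is χ_A(x) = (x - 2)*(x - 1)^2, so the eigenvalues are known. The minimal polynomial is
  m_A(x) = Π_λ (x − λ)^{k_λ}
where k_λ is the size of the *largest* Jordan block for λ (equivalently, the smallest k with (A − λI)^k v = 0 for every generalised eigenvector v of λ).

  λ = 1: largest Jordan block has size 2, contributing (x − 1)^2
  λ = 2: largest Jordan block has size 1, contributing (x − 2)

So m_A(x) = (x - 2)*(x - 1)^2 = x^3 - 4*x^2 + 5*x - 2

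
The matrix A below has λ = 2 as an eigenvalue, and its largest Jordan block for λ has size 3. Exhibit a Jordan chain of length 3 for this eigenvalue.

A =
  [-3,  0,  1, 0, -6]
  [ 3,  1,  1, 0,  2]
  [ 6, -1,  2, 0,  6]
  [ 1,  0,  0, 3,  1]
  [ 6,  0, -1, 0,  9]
A Jordan chain for λ = 2 of length 3:
v_1 = (-1, 0, 1, 0, 1)ᵀ
v_2 = (0, -1, -1, 0, 0)ᵀ
v_3 = (0, 1, 0, 0, 0)ᵀ

Let N = A − (2)·I. We want v_3 with N^3 v_3 = 0 but N^2 v_3 ≠ 0; then v_{j-1} := N · v_j for j = 3, …, 2.

Pick v_3 = (0, 1, 0, 0, 0)ᵀ.
Then v_2 = N · v_3 = (0, -1, -1, 0, 0)ᵀ.
Then v_1 = N · v_2 = (-1, 0, 1, 0, 1)ᵀ.

Sanity check: (A − (2)·I) v_1 = (0, 0, 0, 0, 0)ᵀ = 0. ✓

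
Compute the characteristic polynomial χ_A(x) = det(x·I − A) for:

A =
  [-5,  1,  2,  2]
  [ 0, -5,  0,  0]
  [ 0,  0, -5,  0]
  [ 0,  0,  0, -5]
x^4 + 20*x^3 + 150*x^2 + 500*x + 625

Expanding det(x·I − A) (e.g. by cofactor expansion or by noting that A is similar to its Jordan form J, which has the same characteristic polynomial as A) gives
  χ_A(x) = x^4 + 20*x^3 + 150*x^2 + 500*x + 625
which factors as (x + 5)^4. The eigenvalues (with algebraic multiplicities) are λ = -5 with multiplicity 4.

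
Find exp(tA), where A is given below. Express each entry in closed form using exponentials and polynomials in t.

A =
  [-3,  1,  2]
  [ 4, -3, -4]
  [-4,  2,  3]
e^{tA} =
  [-2*t*exp(-t) + exp(-t), t*exp(-t), 2*t*exp(-t)]
  [4*t*exp(-t), -2*t*exp(-t) + exp(-t), -4*t*exp(-t)]
  [-4*t*exp(-t), 2*t*exp(-t), 4*t*exp(-t) + exp(-t)]

Strategy: write A = P · J · P⁻¹ where J is a Jordan canonical form, so e^{tA} = P · e^{tJ} · P⁻¹, and e^{tJ} can be computed block-by-block.

A has Jordan form
J =
  [-1,  1,  0]
  [ 0, -1,  0]
  [ 0,  0, -1]
(up to reordering of blocks).

Per-block formulas:
  For a 1×1 block at λ = -1: exp(t · [-1]) = [e^(-1t)].
  For a 2×2 Jordan block J_2(-1): exp(t · J_2(-1)) = e^(-1t)·(I + t·N), where N is the 2×2 nilpotent shift.

After assembling e^{tJ} and conjugating by P, we get:

e^{tA} =
  [-2*t*exp(-t) + exp(-t), t*exp(-t), 2*t*exp(-t)]
  [4*t*exp(-t), -2*t*exp(-t) + exp(-t), -4*t*exp(-t)]
  [-4*t*exp(-t), 2*t*exp(-t), 4*t*exp(-t) + exp(-t)]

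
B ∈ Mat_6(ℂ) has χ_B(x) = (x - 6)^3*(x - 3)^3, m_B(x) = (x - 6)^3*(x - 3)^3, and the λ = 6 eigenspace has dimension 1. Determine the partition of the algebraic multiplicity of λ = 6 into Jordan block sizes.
Block sizes for λ = 6: [3]

Step 1 — from the characteristic polynomial, algebraic multiplicity of λ = 6 is 3. From dim ker(B − (6)·I) = 1, there are exactly 1 Jordan blocks for λ = 6.
Step 2 — from the minimal polynomial, the factor (x − 6)^3 tells us the largest block for λ = 6 has size 3.
Step 3 — with total size 3, 1 blocks, and largest block 3, the block sizes (in nonincreasing order) are [3].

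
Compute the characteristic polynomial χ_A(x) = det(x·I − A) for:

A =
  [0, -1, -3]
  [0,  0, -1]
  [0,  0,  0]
x^3

Expanding det(x·I − A) (e.g. by cofactor expansion or by noting that A is similar to its Jordan form J, which has the same characteristic polynomial as A) gives
  χ_A(x) = x^3
which factors as x^3. The eigenvalues (with algebraic multiplicities) are λ = 0 with multiplicity 3.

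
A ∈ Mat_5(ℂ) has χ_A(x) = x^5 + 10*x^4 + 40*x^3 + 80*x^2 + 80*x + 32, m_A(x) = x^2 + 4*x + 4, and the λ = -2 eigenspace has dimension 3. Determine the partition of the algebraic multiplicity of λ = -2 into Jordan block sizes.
Block sizes for λ = -2: [2, 2, 1]

Step 1 — from the characteristic polynomial, algebraic multiplicity of λ = -2 is 5. From dim ker(A − (-2)·I) = 3, there are exactly 3 Jordan blocks for λ = -2.
Step 2 — from the minimal polynomial, the factor (x + 2)^2 tells us the largest block for λ = -2 has size 2.
Step 3 — with total size 5, 3 blocks, and largest block 2, the block sizes (in nonincreasing order) are [2, 2, 1].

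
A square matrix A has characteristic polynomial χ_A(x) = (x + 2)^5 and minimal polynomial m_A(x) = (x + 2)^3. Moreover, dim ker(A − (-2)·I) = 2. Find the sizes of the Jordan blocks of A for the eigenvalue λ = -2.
Block sizes for λ = -2: [3, 2]

Step 1 — from the characteristic polynomial, algebraic multiplicity of λ = -2 is 5. From dim ker(A − (-2)·I) = 2, there are exactly 2 Jordan blocks for λ = -2.
Step 2 — from the minimal polynomial, the factor (x + 2)^3 tells us the largest block for λ = -2 has size 3.
Step 3 — with total size 5, 2 blocks, and largest block 3, the block sizes (in nonincreasing order) are [3, 2].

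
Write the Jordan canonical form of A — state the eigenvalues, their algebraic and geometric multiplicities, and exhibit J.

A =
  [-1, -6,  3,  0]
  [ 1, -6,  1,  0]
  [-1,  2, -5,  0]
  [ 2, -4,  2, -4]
J_2(-4) ⊕ J_1(-4) ⊕ J_1(-4)

The characteristic polynomial is
  det(x·I − A) = x^4 + 16*x^3 + 96*x^2 + 256*x + 256 = (x + 4)^4

Eigenvalues and multiplicities (the geometric multiplicity of λ is n − rank(A − λI), which equals the number of Jordan blocks for λ):
  λ = -4: algebraic multiplicity = 4, geometric multiplicity = 3

Determining the block sizes for each eigenvalue:
  λ = -4: 3 blocks summing to 4 forces exactly one block of size 2 and the rest size 1 → block sizes [2, 1, 1]

Assembling the blocks gives a Jordan form
J =
  [-4,  1,  0,  0]
  [ 0, -4,  0,  0]
  [ 0,  0, -4,  0]
  [ 0,  0,  0, -4]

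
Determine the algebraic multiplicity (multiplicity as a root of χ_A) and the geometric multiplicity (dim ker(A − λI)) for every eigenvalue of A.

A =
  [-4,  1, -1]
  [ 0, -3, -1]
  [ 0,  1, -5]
λ = -4: alg = 3, geom = 2

Step 1 — factor the characteristic polynomial to read off the algebraic multiplicities:
  χ_A(x) = (x + 4)^3

Step 2 — compute geometric multiplicities via the rank-nullity identity g(λ) = n − rank(A − λI):
  rank(A − (-4)·I) = 1, so dim ker(A − (-4)·I) = n − 1 = 2

Summary:
  λ = -4: algebraic multiplicity = 3, geometric multiplicity = 2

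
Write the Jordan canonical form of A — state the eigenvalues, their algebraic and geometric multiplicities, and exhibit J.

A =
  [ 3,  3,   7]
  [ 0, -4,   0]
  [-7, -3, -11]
J_2(-4) ⊕ J_1(-4)

The characteristic polynomial is
  det(x·I − A) = x^3 + 12*x^2 + 48*x + 64 = (x + 4)^3

Eigenvalues and multiplicities (the geometric multiplicity of λ is n − rank(A − λI), which equals the number of Jordan blocks for λ):
  λ = -4: algebraic multiplicity = 3, geometric multiplicity = 2

Determining the block sizes for each eigenvalue:
  λ = -4: 2 blocks summing to 3 forces exactly one block of size 2 and the rest size 1 → block sizes [2, 1]

Assembling the blocks gives a Jordan form
J =
  [-4,  1,  0]
  [ 0, -4,  0]
  [ 0,  0, -4]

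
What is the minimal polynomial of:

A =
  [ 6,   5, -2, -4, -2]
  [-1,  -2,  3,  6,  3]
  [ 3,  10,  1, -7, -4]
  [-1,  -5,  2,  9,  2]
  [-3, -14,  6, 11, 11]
x^3 - 15*x^2 + 75*x - 125

The characteristic polynomial is χ_A(x) = (x - 5)^5, so the eigenvalues are known. The minimal polynomial is
  m_A(x) = Π_λ (x − λ)^{k_λ}
where k_λ is the size of the *largest* Jordan block for λ (equivalently, the smallest k with (A − λI)^k v = 0 for every generalised eigenvector v of λ).

  λ = 5: largest Jordan block has size 3, contributing (x − 5)^3

So m_A(x) = (x - 5)^3 = x^3 - 15*x^2 + 75*x - 125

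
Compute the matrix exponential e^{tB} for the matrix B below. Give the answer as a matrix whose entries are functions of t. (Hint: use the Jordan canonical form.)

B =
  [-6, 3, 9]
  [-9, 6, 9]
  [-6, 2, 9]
e^{tB} =
  [-9*t*exp(3*t) + exp(3*t), 3*t*exp(3*t), 9*t*exp(3*t)]
  [-9*t*exp(3*t), 3*t*exp(3*t) + exp(3*t), 9*t*exp(3*t)]
  [-6*t*exp(3*t), 2*t*exp(3*t), 6*t*exp(3*t) + exp(3*t)]

Strategy: write B = P · J · P⁻¹ where J is a Jordan canonical form, so e^{tB} = P · e^{tJ} · P⁻¹, and e^{tJ} can be computed block-by-block.

B has Jordan form
J =
  [3, 1, 0]
  [0, 3, 0]
  [0, 0, 3]
(up to reordering of blocks).

Per-block formulas:
  For a 2×2 Jordan block J_2(3): exp(t · J_2(3)) = e^(3t)·(I + t·N), where N is the 2×2 nilpotent shift.
  For a 1×1 block at λ = 3: exp(t · [3]) = [e^(3t)].

After assembling e^{tJ} and conjugating by P, we get:

e^{tB} =
  [-9*t*exp(3*t) + exp(3*t), 3*t*exp(3*t), 9*t*exp(3*t)]
  [-9*t*exp(3*t), 3*t*exp(3*t) + exp(3*t), 9*t*exp(3*t)]
  [-6*t*exp(3*t), 2*t*exp(3*t), 6*t*exp(3*t) + exp(3*t)]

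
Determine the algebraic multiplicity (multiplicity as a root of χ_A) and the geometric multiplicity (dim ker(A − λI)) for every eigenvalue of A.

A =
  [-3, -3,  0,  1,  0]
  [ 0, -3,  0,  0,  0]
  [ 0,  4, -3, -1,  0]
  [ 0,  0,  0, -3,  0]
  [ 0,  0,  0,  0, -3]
λ = -3: alg = 5, geom = 3

Step 1 — factor the characteristic polynomial to read off the algebraic multiplicities:
  χ_A(x) = (x + 3)^5

Step 2 — compute geometric multiplicities via the rank-nullity identity g(λ) = n − rank(A − λI):
  rank(A − (-3)·I) = 2, so dim ker(A − (-3)·I) = n − 2 = 3

Summary:
  λ = -3: algebraic multiplicity = 5, geometric multiplicity = 3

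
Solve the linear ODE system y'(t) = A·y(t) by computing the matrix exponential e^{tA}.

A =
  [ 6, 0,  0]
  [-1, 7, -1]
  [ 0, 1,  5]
e^{tA} =
  [exp(6*t), 0, 0]
  [-t^2*exp(6*t)/2 - t*exp(6*t), t*exp(6*t) + exp(6*t), -t*exp(6*t)]
  [-t^2*exp(6*t)/2, t*exp(6*t), -t*exp(6*t) + exp(6*t)]

Strategy: write A = P · J · P⁻¹ where J is a Jordan canonical form, so e^{tA} = P · e^{tJ} · P⁻¹, and e^{tJ} can be computed block-by-block.

A has Jordan form
J =
  [6, 1, 0]
  [0, 6, 1]
  [0, 0, 6]
(up to reordering of blocks).

Per-block formulas:
  For a 3×3 Jordan block J_3(6): exp(t · J_3(6)) = e^(6t)·(I + t·N + (t^2/2)·N^2), where N is the 3×3 nilpotent shift.

After assembling e^{tJ} and conjugating by P, we get:

e^{tA} =
  [exp(6*t), 0, 0]
  [-t^2*exp(6*t)/2 - t*exp(6*t), t*exp(6*t) + exp(6*t), -t*exp(6*t)]
  [-t^2*exp(6*t)/2, t*exp(6*t), -t*exp(6*t) + exp(6*t)]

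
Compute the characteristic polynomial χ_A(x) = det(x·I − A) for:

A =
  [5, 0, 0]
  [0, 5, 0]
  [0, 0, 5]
x^3 - 15*x^2 + 75*x - 125

Expanding det(x·I − A) (e.g. by cofactor expansion or by noting that A is similar to its Jordan form J, which has the same characteristic polynomial as A) gives
  χ_A(x) = x^3 - 15*x^2 + 75*x - 125
which factors as (x - 5)^3. The eigenvalues (with algebraic multiplicities) are λ = 5 with multiplicity 3.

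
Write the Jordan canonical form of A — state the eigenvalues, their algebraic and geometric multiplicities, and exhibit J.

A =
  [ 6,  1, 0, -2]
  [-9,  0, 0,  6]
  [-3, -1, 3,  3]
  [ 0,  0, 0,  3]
J_2(3) ⊕ J_2(3)

The characteristic polynomial is
  det(x·I − A) = x^4 - 12*x^3 + 54*x^2 - 108*x + 81 = (x - 3)^4

Eigenvalues and multiplicities (the geometric multiplicity of λ is n − rank(A − λI), which equals the number of Jordan blocks for λ):
  λ = 3: algebraic multiplicity = 4, geometric multiplicity = 2

Determining the block sizes for each eigenvalue:
  λ = 3: with am = 4 and gm = 2, the partition is not yet determined (e.g. several partitions of 4 into 2 parts exist). Let N = A − (3)·I. Computing rank(N^1) = 2, rank(N^2) = 0; the number of blocks of size ≥ j is rank(N^{j−1}) − rank(N^j), giving [2, 2]. So we have 2 block(s) of size 2 → block sizes [2, 2]

Assembling the blocks gives a Jordan form
J =
  [3, 1, 0, 0]
  [0, 3, 0, 0]
  [0, 0, 3, 1]
  [0, 0, 0, 3]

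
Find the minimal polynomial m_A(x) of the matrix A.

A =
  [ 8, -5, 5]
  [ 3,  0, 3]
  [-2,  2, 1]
x^2 - 6*x + 9

The characteristic polynomial is χ_A(x) = (x - 3)^3, so the eigenvalues are known. The minimal polynomial is
  m_A(x) = Π_λ (x − λ)^{k_λ}
where k_λ is the size of the *largest* Jordan block for λ (equivalently, the smallest k with (A − λI)^k v = 0 for every generalised eigenvector v of λ).

  λ = 3: largest Jordan block has size 2, contributing (x − 3)^2

So m_A(x) = (x - 3)^2 = x^2 - 6*x + 9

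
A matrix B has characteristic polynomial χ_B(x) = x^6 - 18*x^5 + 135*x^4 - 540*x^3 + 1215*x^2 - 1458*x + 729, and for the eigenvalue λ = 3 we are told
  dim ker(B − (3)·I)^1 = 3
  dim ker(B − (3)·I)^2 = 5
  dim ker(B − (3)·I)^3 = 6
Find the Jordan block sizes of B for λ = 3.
Block sizes for λ = 3: [3, 2, 1]

From the dimensions of kernels of powers, the number of Jordan blocks of size at least j is d_j − d_{j−1} where d_j = dim ker(N^j) (with d_0 = 0). Computing the differences gives [3, 2, 1].
The number of blocks of size exactly k is (#blocks of size ≥ k) − (#blocks of size ≥ k + 1), so the partition is: 1 block(s) of size 1, 1 block(s) of size 2, 1 block(s) of size 3.
In nonincreasing order the block sizes are [3, 2, 1].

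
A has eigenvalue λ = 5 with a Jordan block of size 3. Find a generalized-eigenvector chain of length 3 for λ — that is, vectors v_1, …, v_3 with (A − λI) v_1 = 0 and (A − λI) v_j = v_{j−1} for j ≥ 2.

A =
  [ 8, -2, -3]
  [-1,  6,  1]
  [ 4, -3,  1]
A Jordan chain for λ = 5 of length 3:
v_1 = (-1, 0, -1)ᵀ
v_2 = (3, -1, 4)ᵀ
v_3 = (1, 0, 0)ᵀ

Let N = A − (5)·I. We want v_3 with N^3 v_3 = 0 but N^2 v_3 ≠ 0; then v_{j-1} := N · v_j for j = 3, …, 2.

Pick v_3 = (1, 0, 0)ᵀ.
Then v_2 = N · v_3 = (3, -1, 4)ᵀ.
Then v_1 = N · v_2 = (-1, 0, -1)ᵀ.

Sanity check: (A − (5)·I) v_1 = (0, 0, 0)ᵀ = 0. ✓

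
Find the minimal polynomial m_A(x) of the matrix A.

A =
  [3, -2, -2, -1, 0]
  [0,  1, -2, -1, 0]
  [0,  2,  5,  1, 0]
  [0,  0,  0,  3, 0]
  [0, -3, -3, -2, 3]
x^2 - 6*x + 9

The characteristic polynomial is χ_A(x) = (x - 3)^5, so the eigenvalues are known. The minimal polynomial is
  m_A(x) = Π_λ (x − λ)^{k_λ}
where k_λ is the size of the *largest* Jordan block for λ (equivalently, the smallest k with (A − λI)^k v = 0 for every generalised eigenvector v of λ).

  λ = 3: largest Jordan block has size 2, contributing (x − 3)^2

So m_A(x) = (x - 3)^2 = x^2 - 6*x + 9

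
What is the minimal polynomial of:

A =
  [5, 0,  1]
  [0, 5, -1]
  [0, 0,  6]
x^2 - 11*x + 30

The characteristic polynomial is χ_A(x) = (x - 6)*(x - 5)^2, so the eigenvalues are known. The minimal polynomial is
  m_A(x) = Π_λ (x − λ)^{k_λ}
where k_λ is the size of the *largest* Jordan block for λ (equivalently, the smallest k with (A − λI)^k v = 0 for every generalised eigenvector v of λ).

  λ = 5: largest Jordan block has size 1, contributing (x − 5)
  λ = 6: largest Jordan block has size 1, contributing (x − 6)

So m_A(x) = (x - 6)*(x - 5) = x^2 - 11*x + 30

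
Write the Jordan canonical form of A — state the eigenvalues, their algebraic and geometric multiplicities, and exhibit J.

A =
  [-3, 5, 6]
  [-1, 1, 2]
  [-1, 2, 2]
J_3(0)

The characteristic polynomial is
  det(x·I − A) = x^3

Eigenvalues and multiplicities (the geometric multiplicity of λ is n − rank(A − λI), which equals the number of Jordan blocks for λ):
  λ = 0: algebraic multiplicity = 3, geometric multiplicity = 1

Determining the block sizes for each eigenvalue:
  λ = 0: one block (gm = 1), so the single block has size am = 3 → block sizes [3]

Assembling the blocks gives a Jordan form
J =
  [0, 1, 0]
  [0, 0, 1]
  [0, 0, 0]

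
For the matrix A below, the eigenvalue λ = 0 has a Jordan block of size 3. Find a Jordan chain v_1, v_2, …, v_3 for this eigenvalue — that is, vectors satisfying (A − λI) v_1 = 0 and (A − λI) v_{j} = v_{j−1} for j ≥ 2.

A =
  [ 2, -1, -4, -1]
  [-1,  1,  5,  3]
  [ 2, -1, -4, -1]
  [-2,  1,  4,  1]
A Jordan chain for λ = 0 of length 3:
v_1 = (-1, 1, -1, 1)ᵀ
v_2 = (2, -1, 2, -2)ᵀ
v_3 = (1, 0, 0, 0)ᵀ

Let N = A − (0)·I. We want v_3 with N^3 v_3 = 0 but N^2 v_3 ≠ 0; then v_{j-1} := N · v_j for j = 3, …, 2.

Pick v_3 = (1, 0, 0, 0)ᵀ.
Then v_2 = N · v_3 = (2, -1, 2, -2)ᵀ.
Then v_1 = N · v_2 = (-1, 1, -1, 1)ᵀ.

Sanity check: (A − (0)·I) v_1 = (0, 0, 0, 0)ᵀ = 0. ✓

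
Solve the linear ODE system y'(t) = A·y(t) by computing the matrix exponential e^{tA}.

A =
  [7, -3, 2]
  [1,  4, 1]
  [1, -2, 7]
e^{tA} =
  [t*exp(6*t) + exp(6*t), -t^2*exp(6*t)/2 - 3*t*exp(6*t), t^2*exp(6*t)/2 + 2*t*exp(6*t)]
  [t*exp(6*t), -t^2*exp(6*t)/2 - 2*t*exp(6*t) + exp(6*t), t^2*exp(6*t)/2 + t*exp(6*t)]
  [t*exp(6*t), -t^2*exp(6*t)/2 - 2*t*exp(6*t), t^2*exp(6*t)/2 + t*exp(6*t) + exp(6*t)]

Strategy: write A = P · J · P⁻¹ where J is a Jordan canonical form, so e^{tA} = P · e^{tJ} · P⁻¹, and e^{tJ} can be computed block-by-block.

A has Jordan form
J =
  [6, 1, 0]
  [0, 6, 1]
  [0, 0, 6]
(up to reordering of blocks).

Per-block formulas:
  For a 3×3 Jordan block J_3(6): exp(t · J_3(6)) = e^(6t)·(I + t·N + (t^2/2)·N^2), where N is the 3×3 nilpotent shift.

After assembling e^{tJ} and conjugating by P, we get:

e^{tA} =
  [t*exp(6*t) + exp(6*t), -t^2*exp(6*t)/2 - 3*t*exp(6*t), t^2*exp(6*t)/2 + 2*t*exp(6*t)]
  [t*exp(6*t), -t^2*exp(6*t)/2 - 2*t*exp(6*t) + exp(6*t), t^2*exp(6*t)/2 + t*exp(6*t)]
  [t*exp(6*t), -t^2*exp(6*t)/2 - 2*t*exp(6*t), t^2*exp(6*t)/2 + t*exp(6*t) + exp(6*t)]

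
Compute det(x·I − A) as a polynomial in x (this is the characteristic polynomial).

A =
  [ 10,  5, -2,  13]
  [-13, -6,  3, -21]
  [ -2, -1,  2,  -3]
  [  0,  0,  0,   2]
x^4 - 8*x^3 + 24*x^2 - 32*x + 16

Expanding det(x·I − A) (e.g. by cofactor expansion or by noting that A is similar to its Jordan form J, which has the same characteristic polynomial as A) gives
  χ_A(x) = x^4 - 8*x^3 + 24*x^2 - 32*x + 16
which factors as (x - 2)^4. The eigenvalues (with algebraic multiplicities) are λ = 2 with multiplicity 4.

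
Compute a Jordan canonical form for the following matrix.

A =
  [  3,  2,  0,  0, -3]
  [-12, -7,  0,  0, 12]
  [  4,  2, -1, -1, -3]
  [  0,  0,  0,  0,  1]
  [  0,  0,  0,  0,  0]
J_1(-3) ⊕ J_1(-1) ⊕ J_1(-1) ⊕ J_2(0)

The characteristic polynomial is
  det(x·I − A) = x^5 + 5*x^4 + 7*x^3 + 3*x^2 = x^2*(x + 1)^2*(x + 3)

Eigenvalues and multiplicities (the geometric multiplicity of λ is n − rank(A − λI), which equals the number of Jordan blocks for λ):
  λ = -3: algebraic multiplicity = 1, geometric multiplicity = 1
  λ = -1: algebraic multiplicity = 2, geometric multiplicity = 2
  λ = 0: algebraic multiplicity = 2, geometric multiplicity = 1

Determining the block sizes for each eigenvalue:
  λ = -3: one block (gm = 1), so the single block has size am = 1 → block sizes [1]
  λ = -1: gm = am = 2, so every block has size 1 → block sizes [1, 1]
  λ = 0: one block (gm = 1), so the single block has size am = 2 → block sizes [2]

Assembling the blocks gives a Jordan form
J =
  [-3,  0,  0, 0, 0]
  [ 0, -1,  0, 0, 0]
  [ 0,  0, -1, 0, 0]
  [ 0,  0,  0, 0, 1]
  [ 0,  0,  0, 0, 0]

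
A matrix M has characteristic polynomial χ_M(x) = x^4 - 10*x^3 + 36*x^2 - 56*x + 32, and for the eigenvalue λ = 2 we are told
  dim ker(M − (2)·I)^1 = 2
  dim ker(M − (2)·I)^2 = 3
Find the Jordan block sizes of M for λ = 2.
Block sizes for λ = 2: [2, 1]

From the dimensions of kernels of powers, the number of Jordan blocks of size at least j is d_j − d_{j−1} where d_j = dim ker(N^j) (with d_0 = 0). Computing the differences gives [2, 1].
The number of blocks of size exactly k is (#blocks of size ≥ k) − (#blocks of size ≥ k + 1), so the partition is: 1 block(s) of size 1, 1 block(s) of size 2.
In nonincreasing order the block sizes are [2, 1].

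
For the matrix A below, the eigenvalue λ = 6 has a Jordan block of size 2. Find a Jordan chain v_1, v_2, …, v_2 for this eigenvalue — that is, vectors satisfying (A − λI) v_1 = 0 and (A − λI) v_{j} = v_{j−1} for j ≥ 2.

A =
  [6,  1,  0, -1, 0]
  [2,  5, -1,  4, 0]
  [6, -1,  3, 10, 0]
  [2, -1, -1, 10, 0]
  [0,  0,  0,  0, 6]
A Jordan chain for λ = 6 of length 2:
v_1 = (0, 2, 6, 2, 0)ᵀ
v_2 = (1, 0, 0, 0, 0)ᵀ

Let N = A − (6)·I. We want v_2 with N^2 v_2 = 0 but N^1 v_2 ≠ 0; then v_{j-1} := N · v_j for j = 2, …, 2.

Pick v_2 = (1, 0, 0, 0, 0)ᵀ.
Then v_1 = N · v_2 = (0, 2, 6, 2, 0)ᵀ.

Sanity check: (A − (6)·I) v_1 = (0, 0, 0, 0, 0)ᵀ = 0. ✓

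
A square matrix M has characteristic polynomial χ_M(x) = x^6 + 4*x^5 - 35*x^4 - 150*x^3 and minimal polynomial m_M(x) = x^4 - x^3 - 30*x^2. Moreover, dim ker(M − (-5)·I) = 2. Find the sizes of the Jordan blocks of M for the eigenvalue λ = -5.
Block sizes for λ = -5: [1, 1]

Step 1 — from the characteristic polynomial, algebraic multiplicity of λ = -5 is 2. From dim ker(M − (-5)·I) = 2, there are exactly 2 Jordan blocks for λ = -5.
Step 2 — from the minimal polynomial, the factor (x + 5) tells us the largest block for λ = -5 has size 1.
Step 3 — with total size 2, 2 blocks, and largest block 1, the block sizes (in nonincreasing order) are [1, 1].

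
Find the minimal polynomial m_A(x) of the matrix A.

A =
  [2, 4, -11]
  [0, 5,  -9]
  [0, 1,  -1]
x^3 - 6*x^2 + 12*x - 8

The characteristic polynomial is χ_A(x) = (x - 2)^3, so the eigenvalues are known. The minimal polynomial is
  m_A(x) = Π_λ (x − λ)^{k_λ}
where k_λ is the size of the *largest* Jordan block for λ (equivalently, the smallest k with (A − λI)^k v = 0 for every generalised eigenvector v of λ).

  λ = 2: largest Jordan block has size 3, contributing (x − 2)^3

So m_A(x) = (x - 2)^3 = x^3 - 6*x^2 + 12*x - 8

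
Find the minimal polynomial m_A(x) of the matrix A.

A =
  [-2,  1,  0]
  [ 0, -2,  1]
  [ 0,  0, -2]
x^3 + 6*x^2 + 12*x + 8

The characteristic polynomial is χ_A(x) = (x + 2)^3, so the eigenvalues are known. The minimal polynomial is
  m_A(x) = Π_λ (x − λ)^{k_λ}
where k_λ is the size of the *largest* Jordan block for λ (equivalently, the smallest k with (A − λI)^k v = 0 for every generalised eigenvector v of λ).

  λ = -2: largest Jordan block has size 3, contributing (x + 2)^3

So m_A(x) = (x + 2)^3 = x^3 + 6*x^2 + 12*x + 8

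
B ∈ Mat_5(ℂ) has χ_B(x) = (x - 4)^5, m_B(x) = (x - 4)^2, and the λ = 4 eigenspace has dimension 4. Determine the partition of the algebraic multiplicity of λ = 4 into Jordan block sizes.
Block sizes for λ = 4: [2, 1, 1, 1]

Step 1 — from the characteristic polynomial, algebraic multiplicity of λ = 4 is 5. From dim ker(B − (4)·I) = 4, there are exactly 4 Jordan blocks for λ = 4.
Step 2 — from the minimal polynomial, the factor (x − 4)^2 tells us the largest block for λ = 4 has size 2.
Step 3 — with total size 5, 4 blocks, and largest block 2, the block sizes (in nonincreasing order) are [2, 1, 1, 1].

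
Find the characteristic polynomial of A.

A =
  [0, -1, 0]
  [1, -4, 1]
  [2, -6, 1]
x^3 + 3*x^2 + 3*x + 1

Expanding det(x·I − A) (e.g. by cofactor expansion or by noting that A is similar to its Jordan form J, which has the same characteristic polynomial as A) gives
  χ_A(x) = x^3 + 3*x^2 + 3*x + 1
which factors as (x + 1)^3. The eigenvalues (with algebraic multiplicities) are λ = -1 with multiplicity 3.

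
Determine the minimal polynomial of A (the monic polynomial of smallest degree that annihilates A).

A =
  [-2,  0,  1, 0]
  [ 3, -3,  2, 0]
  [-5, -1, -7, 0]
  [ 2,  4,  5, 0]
x^4 + 12*x^3 + 48*x^2 + 64*x

The characteristic polynomial is χ_A(x) = x*(x + 4)^3, so the eigenvalues are known. The minimal polynomial is
  m_A(x) = Π_λ (x − λ)^{k_λ}
where k_λ is the size of the *largest* Jordan block for λ (equivalently, the smallest k with (A − λI)^k v = 0 for every generalised eigenvector v of λ).

  λ = -4: largest Jordan block has size 3, contributing (x + 4)^3
  λ = 0: largest Jordan block has size 1, contributing (x − 0)

So m_A(x) = x*(x + 4)^3 = x^4 + 12*x^3 + 48*x^2 + 64*x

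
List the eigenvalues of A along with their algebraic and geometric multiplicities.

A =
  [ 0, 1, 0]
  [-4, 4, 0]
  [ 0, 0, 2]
λ = 2: alg = 3, geom = 2

Step 1 — factor the characteristic polynomial to read off the algebraic multiplicities:
  χ_A(x) = (x - 2)^3

Step 2 — compute geometric multiplicities via the rank-nullity identity g(λ) = n − rank(A − λI):
  rank(A − (2)·I) = 1, so dim ker(A − (2)·I) = n − 1 = 2

Summary:
  λ = 2: algebraic multiplicity = 3, geometric multiplicity = 2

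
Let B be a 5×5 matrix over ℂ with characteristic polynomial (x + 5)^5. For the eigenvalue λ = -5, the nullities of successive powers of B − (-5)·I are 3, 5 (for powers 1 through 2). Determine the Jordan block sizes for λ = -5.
Block sizes for λ = -5: [2, 2, 1]

From the dimensions of kernels of powers, the number of Jordan blocks of size at least j is d_j − d_{j−1} where d_j = dim ker(N^j) (with d_0 = 0). Computing the differences gives [3, 2].
The number of blocks of size exactly k is (#blocks of size ≥ k) − (#blocks of size ≥ k + 1), so the partition is: 1 block(s) of size 1, 2 block(s) of size 2.
In nonincreasing order the block sizes are [2, 2, 1].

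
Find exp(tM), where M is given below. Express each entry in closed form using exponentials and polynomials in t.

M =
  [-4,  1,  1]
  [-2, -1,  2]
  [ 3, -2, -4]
e^{tM} =
  [t^2*exp(-3*t) - t*exp(-3*t) + exp(-3*t), -t^2*exp(-3*t)/2 + t*exp(-3*t), t*exp(-3*t)]
  [2*t^2*exp(-3*t) - 2*t*exp(-3*t), -t^2*exp(-3*t) + 2*t*exp(-3*t) + exp(-3*t), 2*t*exp(-3*t)]
  [-t^2*exp(-3*t) + 3*t*exp(-3*t), t^2*exp(-3*t)/2 - 2*t*exp(-3*t), -t*exp(-3*t) + exp(-3*t)]

Strategy: write M = P · J · P⁻¹ where J is a Jordan canonical form, so e^{tM} = P · e^{tJ} · P⁻¹, and e^{tJ} can be computed block-by-block.

M has Jordan form
J =
  [-3,  1,  0]
  [ 0, -3,  1]
  [ 0,  0, -3]
(up to reordering of blocks).

Per-block formulas:
  For a 3×3 Jordan block J_3(-3): exp(t · J_3(-3)) = e^(-3t)·(I + t·N + (t^2/2)·N^2), where N is the 3×3 nilpotent shift.

After assembling e^{tJ} and conjugating by P, we get:

e^{tM} =
  [t^2*exp(-3*t) - t*exp(-3*t) + exp(-3*t), -t^2*exp(-3*t)/2 + t*exp(-3*t), t*exp(-3*t)]
  [2*t^2*exp(-3*t) - 2*t*exp(-3*t), -t^2*exp(-3*t) + 2*t*exp(-3*t) + exp(-3*t), 2*t*exp(-3*t)]
  [-t^2*exp(-3*t) + 3*t*exp(-3*t), t^2*exp(-3*t)/2 - 2*t*exp(-3*t), -t*exp(-3*t) + exp(-3*t)]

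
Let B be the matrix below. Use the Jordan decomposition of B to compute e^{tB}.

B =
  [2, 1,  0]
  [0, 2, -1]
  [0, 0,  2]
e^{tB} =
  [exp(2*t), t*exp(2*t), -t^2*exp(2*t)/2]
  [0, exp(2*t), -t*exp(2*t)]
  [0, 0, exp(2*t)]

Strategy: write B = P · J · P⁻¹ where J is a Jordan canonical form, so e^{tB} = P · e^{tJ} · P⁻¹, and e^{tJ} can be computed block-by-block.

B has Jordan form
J =
  [2, 1, 0]
  [0, 2, 1]
  [0, 0, 2]
(up to reordering of blocks).

Per-block formulas:
  For a 3×3 Jordan block J_3(2): exp(t · J_3(2)) = e^(2t)·(I + t·N + (t^2/2)·N^2), where N is the 3×3 nilpotent shift.

After assembling e^{tJ} and conjugating by P, we get:

e^{tB} =
  [exp(2*t), t*exp(2*t), -t^2*exp(2*t)/2]
  [0, exp(2*t), -t*exp(2*t)]
  [0, 0, exp(2*t)]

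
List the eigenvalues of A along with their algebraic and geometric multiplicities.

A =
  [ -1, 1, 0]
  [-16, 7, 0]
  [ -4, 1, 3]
λ = 3: alg = 3, geom = 2

Step 1 — factor the characteristic polynomial to read off the algebraic multiplicities:
  χ_A(x) = (x - 3)^3

Step 2 — compute geometric multiplicities via the rank-nullity identity g(λ) = n − rank(A − λI):
  rank(A − (3)·I) = 1, so dim ker(A − (3)·I) = n − 1 = 2

Summary:
  λ = 3: algebraic multiplicity = 3, geometric multiplicity = 2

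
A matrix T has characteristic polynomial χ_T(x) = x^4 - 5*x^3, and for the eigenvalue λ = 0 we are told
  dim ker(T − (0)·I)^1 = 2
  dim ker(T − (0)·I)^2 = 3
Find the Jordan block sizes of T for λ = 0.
Block sizes for λ = 0: [2, 1]

From the dimensions of kernels of powers, the number of Jordan blocks of size at least j is d_j − d_{j−1} where d_j = dim ker(N^j) (with d_0 = 0). Computing the differences gives [2, 1].
The number of blocks of size exactly k is (#blocks of size ≥ k) − (#blocks of size ≥ k + 1), so the partition is: 1 block(s) of size 1, 1 block(s) of size 2.
In nonincreasing order the block sizes are [2, 1].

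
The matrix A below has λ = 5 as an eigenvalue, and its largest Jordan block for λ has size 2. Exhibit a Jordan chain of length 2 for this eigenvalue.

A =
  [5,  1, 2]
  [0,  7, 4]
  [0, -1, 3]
A Jordan chain for λ = 5 of length 2:
v_1 = (1, 2, -1)ᵀ
v_2 = (0, 1, 0)ᵀ

Let N = A − (5)·I. We want v_2 with N^2 v_2 = 0 but N^1 v_2 ≠ 0; then v_{j-1} := N · v_j for j = 2, …, 2.

Pick v_2 = (0, 1, 0)ᵀ.
Then v_1 = N · v_2 = (1, 2, -1)ᵀ.

Sanity check: (A − (5)·I) v_1 = (0, 0, 0)ᵀ = 0. ✓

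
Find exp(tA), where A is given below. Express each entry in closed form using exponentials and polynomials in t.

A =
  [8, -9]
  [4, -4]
e^{tA} =
  [6*t*exp(2*t) + exp(2*t), -9*t*exp(2*t)]
  [4*t*exp(2*t), -6*t*exp(2*t) + exp(2*t)]

Strategy: write A = P · J · P⁻¹ where J is a Jordan canonical form, so e^{tA} = P · e^{tJ} · P⁻¹, and e^{tJ} can be computed block-by-block.

A has Jordan form
J =
  [2, 1]
  [0, 2]
(up to reordering of blocks).

Per-block formulas:
  For a 2×2 Jordan block J_2(2): exp(t · J_2(2)) = e^(2t)·(I + t·N), where N is the 2×2 nilpotent shift.

After assembling e^{tJ} and conjugating by P, we get:

e^{tA} =
  [6*t*exp(2*t) + exp(2*t), -9*t*exp(2*t)]
  [4*t*exp(2*t), -6*t*exp(2*t) + exp(2*t)]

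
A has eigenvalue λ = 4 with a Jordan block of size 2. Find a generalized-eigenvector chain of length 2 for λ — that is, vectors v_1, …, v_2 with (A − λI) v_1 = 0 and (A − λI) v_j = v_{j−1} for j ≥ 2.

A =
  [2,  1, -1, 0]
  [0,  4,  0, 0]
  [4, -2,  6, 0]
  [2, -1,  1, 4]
A Jordan chain for λ = 4 of length 2:
v_1 = (-2, 0, 4, 2)ᵀ
v_2 = (1, 0, 0, 0)ᵀ

Let N = A − (4)·I. We want v_2 with N^2 v_2 = 0 but N^1 v_2 ≠ 0; then v_{j-1} := N · v_j for j = 2, …, 2.

Pick v_2 = (1, 0, 0, 0)ᵀ.
Then v_1 = N · v_2 = (-2, 0, 4, 2)ᵀ.

Sanity check: (A − (4)·I) v_1 = (0, 0, 0, 0)ᵀ = 0. ✓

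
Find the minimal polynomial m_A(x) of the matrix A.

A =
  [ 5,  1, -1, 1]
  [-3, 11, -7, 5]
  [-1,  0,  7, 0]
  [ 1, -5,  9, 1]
x^3 - 18*x^2 + 108*x - 216

The characteristic polynomial is χ_A(x) = (x - 6)^4, so the eigenvalues are known. The minimal polynomial is
  m_A(x) = Π_λ (x − λ)^{k_λ}
where k_λ is the size of the *largest* Jordan block for λ (equivalently, the smallest k with (A − λI)^k v = 0 for every generalised eigenvector v of λ).

  λ = 6: largest Jordan block has size 3, contributing (x − 6)^3

So m_A(x) = (x - 6)^3 = x^3 - 18*x^2 + 108*x - 216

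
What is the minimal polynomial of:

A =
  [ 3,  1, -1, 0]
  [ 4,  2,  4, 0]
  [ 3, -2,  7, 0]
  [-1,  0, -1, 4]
x^3 - 12*x^2 + 48*x - 64

The characteristic polynomial is χ_A(x) = (x - 4)^4, so the eigenvalues are known. The minimal polynomial is
  m_A(x) = Π_λ (x − λ)^{k_λ}
where k_λ is the size of the *largest* Jordan block for λ (equivalently, the smallest k with (A − λI)^k v = 0 for every generalised eigenvector v of λ).

  λ = 4: largest Jordan block has size 3, contributing (x − 4)^3

So m_A(x) = (x - 4)^3 = x^3 - 12*x^2 + 48*x - 64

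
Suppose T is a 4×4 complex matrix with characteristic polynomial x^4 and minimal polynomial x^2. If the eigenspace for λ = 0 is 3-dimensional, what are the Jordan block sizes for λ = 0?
Block sizes for λ = 0: [2, 1, 1]

Step 1 — from the characteristic polynomial, algebraic multiplicity of λ = 0 is 4. From dim ker(T − (0)·I) = 3, there are exactly 3 Jordan blocks for λ = 0.
Step 2 — from the minimal polynomial, the factor (x − 0)^2 tells us the largest block for λ = 0 has size 2.
Step 3 — with total size 4, 3 blocks, and largest block 2, the block sizes (in nonincreasing order) are [2, 1, 1].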